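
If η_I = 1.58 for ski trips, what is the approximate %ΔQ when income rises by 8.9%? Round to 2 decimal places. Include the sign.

14.06%

%ΔQ ≈ η × %ΔI = 1.58 × 8.9% = 14.06%.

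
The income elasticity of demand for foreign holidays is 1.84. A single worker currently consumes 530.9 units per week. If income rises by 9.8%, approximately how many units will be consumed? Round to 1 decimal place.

%ΔQ ≈ η × %ΔI = 1.84 × 9.8% = 18.032%.
New Q ≈ 530.9 × (1 + 0.18032) = 626.6.

626.6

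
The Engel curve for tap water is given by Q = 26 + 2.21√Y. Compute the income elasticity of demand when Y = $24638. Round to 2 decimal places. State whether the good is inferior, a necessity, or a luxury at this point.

At Y = 24638: Q = 372.893.
dQ/dY = 2.21/(2√Y) = 0.00703979 at this income.
η = (dQ/dY)·(Y/Q) = 0.00703979 × (24638/372.893) = 0.47.
Since 0 < η < 1, the good is a necessity.

0.47 (necessity)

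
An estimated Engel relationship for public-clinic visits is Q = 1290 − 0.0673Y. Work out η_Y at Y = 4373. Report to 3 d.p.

At Y = 4373: Q = 995.697.
dQ/dY = −0.0673.
η = (dQ/dY)·(Y/Q) = -0.0673 × (4373/995.697) = -0.296.

-0.296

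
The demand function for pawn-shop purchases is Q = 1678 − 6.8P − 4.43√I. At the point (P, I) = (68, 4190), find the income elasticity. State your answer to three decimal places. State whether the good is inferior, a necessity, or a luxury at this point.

-0.154 (inferior good)

At P = 68, I = 4190: Q = 928.845.
Holding P constant, ∂Q/∂I = -4.43/(2√I) = -0.034219.
η_I = (∂Q/∂I)·(I/Q) = -0.034219 × (4190/928.845) = -0.154.
Since η < 0, this is an inferior good.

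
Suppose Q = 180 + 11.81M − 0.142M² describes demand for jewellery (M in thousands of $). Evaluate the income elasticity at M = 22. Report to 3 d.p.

0.330

At M = 22: Q = 371.0920.
dQ/dM = 11.81 − 0.284M = 5.56200.
η = (dQ/dM)·(M/Q) = 5.56200 × (22/371.0920) = 0.330.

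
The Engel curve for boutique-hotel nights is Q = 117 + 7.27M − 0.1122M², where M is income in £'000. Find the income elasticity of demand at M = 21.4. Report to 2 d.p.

At M = 21.4: Q = 221.1949.
dQ/dM = 7.27 − 0.2244M = 2.46784.
η = (dQ/dM)·(M/Q) = 2.46784 × (21.4/221.1949) = 0.24.

0.24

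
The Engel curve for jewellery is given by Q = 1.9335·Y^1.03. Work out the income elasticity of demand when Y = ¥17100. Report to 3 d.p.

1.030

For Q = A·Y^β the income elasticity is constant and equal to β.
Here β = 1.03, so η = 1.030.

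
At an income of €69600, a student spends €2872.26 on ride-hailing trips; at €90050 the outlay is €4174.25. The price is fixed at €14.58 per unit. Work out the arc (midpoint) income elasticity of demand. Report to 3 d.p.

1.442

With a constant price, Q₁ = 2872.26/14.58 = 197.000 and Q₂ = 4174.25/14.58 = 286.300 (equivalently, work directly with expenditure since P cancels).
Midpoint %ΔQ = (4174.25 − 2872.26)/3523.26 = 0.36954; midpoint %ΔI = (90050 − 69600)/79825 = 0.25619.
η = 0.36954 / 0.25619 = 1.442.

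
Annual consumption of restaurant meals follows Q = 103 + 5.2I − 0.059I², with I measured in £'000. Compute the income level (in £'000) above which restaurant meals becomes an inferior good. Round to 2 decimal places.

dQ/dI = 5.2 − 0.118I.
The good is inferior where dQ/dI < 0. Setting dQ/dI = 0 gives I = 5.2 / 0.118 = 44.07.

44.07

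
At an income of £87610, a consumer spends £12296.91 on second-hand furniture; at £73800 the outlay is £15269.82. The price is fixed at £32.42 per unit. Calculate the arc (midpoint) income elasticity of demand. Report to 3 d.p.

-1.260

With a constant price, Q₁ = 12296.91/32.42 = 379.300 and Q₂ = 15269.82/32.42 = 471.000 (equivalently, work directly with expenditure since P cancels).
Midpoint %ΔQ = (15269.82 − 12296.91)/13783.37 = 0.21569; midpoint %ΔI = (73800 − 87610)/80705 = -0.17112.
η = 0.21569 / -0.17112 = -1.260.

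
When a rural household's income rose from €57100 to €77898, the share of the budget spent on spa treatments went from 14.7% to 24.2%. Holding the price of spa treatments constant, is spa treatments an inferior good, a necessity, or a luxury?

The budget share rises as income rises, so η > 1.

luxury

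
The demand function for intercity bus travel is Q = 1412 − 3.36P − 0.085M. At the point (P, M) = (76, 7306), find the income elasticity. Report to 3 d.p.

-1.159

At P = 76, M = 7306: Q = 535.630.
Holding P constant, ∂Q/∂M = −0.085.
η_M = (∂Q/∂M)·(M/Q) = -0.085 × (7306/535.630) = -1.159.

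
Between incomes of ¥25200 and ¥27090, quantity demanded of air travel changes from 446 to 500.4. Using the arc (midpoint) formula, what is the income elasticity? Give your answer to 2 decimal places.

ΔQ = 500.4 − 446 = 54.4; midpoint Q̄ = (446 + 500.4)/2 = 473.2.
ΔI = 27090 − 25200 = 1890; midpoint Ī = (25200 + 27090)/2 = 26145.
η = (ΔQ/Q̄) ÷ (ΔI/Ī) = (54.4/473.2) ÷ (1890/26145) = 1.59.

1.59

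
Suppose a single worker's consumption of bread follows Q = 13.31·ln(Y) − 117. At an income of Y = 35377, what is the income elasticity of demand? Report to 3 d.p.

0.594

At Y = 35377: Q = 22.407.
dQ/dY = 13.31/Y = 0.000376233 at this income.
η = (dQ/dY)·(Y/Q) = 0.000376233 × (35377/22.407) = 0.594.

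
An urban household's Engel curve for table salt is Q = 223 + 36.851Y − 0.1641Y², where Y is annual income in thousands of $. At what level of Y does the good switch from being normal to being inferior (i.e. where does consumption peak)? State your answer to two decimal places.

112.28

dQ/dY = 36.851 − 0.3282Y.
The good is inferior where dQ/dY < 0. Setting dQ/dY = 0 gives Y = 36.851 / 0.3282 = 112.28.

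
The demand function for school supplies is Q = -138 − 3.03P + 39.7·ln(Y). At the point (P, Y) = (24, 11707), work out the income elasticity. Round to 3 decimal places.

0.246

At P = 24, Y = 11707: Q = 161.187.
Holding P constant, ∂Q/∂Y = 39.7/Y = 0.00339113.
η_Y = (∂Q/∂Y)·(Y/Q) = 0.00339113 × (11707/161.187) = 0.246.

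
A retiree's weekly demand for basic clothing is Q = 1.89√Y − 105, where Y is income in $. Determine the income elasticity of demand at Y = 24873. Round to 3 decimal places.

0.772

At Y = 24873: Q = 193.075.
dQ/dY = 1.89/(2√Y) = 0.00599194 at this income.
η = (dQ/dY)·(Y/Q) = 0.00599194 × (24873/193.075) = 0.772.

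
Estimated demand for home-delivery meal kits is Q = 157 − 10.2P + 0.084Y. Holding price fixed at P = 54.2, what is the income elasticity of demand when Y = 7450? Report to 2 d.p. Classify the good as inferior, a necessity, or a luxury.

2.72 (luxury)

At P = 54.2, Y = 7450: Q = 229.960.
Holding P constant, ∂Q/∂Y = 0.084.
η_Y = (∂Q/∂Y)·(Y/Q) = 0.084 × (7450/229.960) = 2.72.
Since η > 1, this is a luxury.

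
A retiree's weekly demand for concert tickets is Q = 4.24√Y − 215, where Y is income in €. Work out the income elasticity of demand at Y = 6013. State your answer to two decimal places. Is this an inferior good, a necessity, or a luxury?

At Y = 6013: Q = 113.785.
dQ/dY = 4.24/(2√Y) = 0.0273395 at this income.
η = (dQ/dY)·(Y/Q) = 0.0273395 × (6013/113.785) = 1.44.
Since η > 1, the good is a luxury.

1.44 (luxury)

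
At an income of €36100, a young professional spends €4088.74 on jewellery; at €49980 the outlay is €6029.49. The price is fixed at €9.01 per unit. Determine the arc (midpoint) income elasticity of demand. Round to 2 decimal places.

With a constant price, Q₁ = 4088.74/9.01 = 453.800 and Q₂ = 6029.49/9.01 = 669.200 (equivalently, work directly with expenditure since P cancels).
Midpoint %ΔQ = (6029.49 − 4088.74)/5059.12 = 0.38361; midpoint %ΔI = (49980 − 36100)/43040 = 0.32249.
η = 0.38361 / 0.32249 = 1.19.

1.19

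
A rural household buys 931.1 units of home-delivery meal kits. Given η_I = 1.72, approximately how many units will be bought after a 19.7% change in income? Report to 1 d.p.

1246.6

%ΔQ ≈ η × %ΔI = 1.72 × 19.7% = 33.884%.
New Q ≈ 931.1 × (1 + 0.33884) = 1246.6.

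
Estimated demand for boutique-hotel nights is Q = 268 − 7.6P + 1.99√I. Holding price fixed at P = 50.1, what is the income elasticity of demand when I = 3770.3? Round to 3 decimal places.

6.478

At P = 50.1, I = 3770.3: Q = 9.432.
Holding P constant, ∂Q/∂I = 1.99/(2√I) = 0.0162045.
η_I = (∂Q/∂I)·(I/Q) = 0.0162045 × (3770.3/9.432) = 6.478.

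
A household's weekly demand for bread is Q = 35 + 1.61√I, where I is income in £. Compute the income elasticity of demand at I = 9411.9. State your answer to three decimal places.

At I = 9411.9: Q = 191.194.
dQ/dI = 1.61/(2√I) = 0.00829769 at this income.
η = (dQ/dI)·(I/Q) = 0.00829769 × (9411.9/191.194) = 0.408.

0.408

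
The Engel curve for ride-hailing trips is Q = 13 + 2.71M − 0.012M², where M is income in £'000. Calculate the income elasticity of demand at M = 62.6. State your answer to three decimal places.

At M = 62.6: Q = 135.6209.
dQ/dM = 2.71 − 0.024M = 1.20760.
η = (dQ/dM)·(M/Q) = 1.20760 × (62.6/135.6209) = 0.557.

0.557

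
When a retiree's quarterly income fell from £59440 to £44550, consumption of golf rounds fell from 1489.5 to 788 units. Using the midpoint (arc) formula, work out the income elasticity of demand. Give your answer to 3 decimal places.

ΔQ = 788 − 1489.5 = -701.5; midpoint Q̄ = (1489.5 + 788)/2 = 1138.75.
ΔI = 44550 − 59440 = -14890; midpoint Ī = (59440 + 44550)/2 = 51995.
η = (ΔQ/Q̄) ÷ (ΔI/Ī) = (-701.5/1138.75) ÷ (-14890/51995) = 2.151.

2.151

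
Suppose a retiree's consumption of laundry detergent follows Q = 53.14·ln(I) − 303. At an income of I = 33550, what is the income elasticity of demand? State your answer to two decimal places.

0.21

At I = 33550: Q = 250.761.
dQ/dI = 53.14/I = 0.0015839 at this income.
η = (dQ/dI)·(I/Q) = 0.0015839 × (33550/250.761) = 0.21.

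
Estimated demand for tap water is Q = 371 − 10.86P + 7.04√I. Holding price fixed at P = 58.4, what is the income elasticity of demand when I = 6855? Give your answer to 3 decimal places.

At P = 58.4, I = 6855: Q = 319.652.
Holding P constant, ∂Q/∂I = 7.04/(2√I) = 0.0425147.
η_I = (∂Q/∂I)·(I/Q) = 0.0425147 × (6855/319.652) = 0.912.

0.912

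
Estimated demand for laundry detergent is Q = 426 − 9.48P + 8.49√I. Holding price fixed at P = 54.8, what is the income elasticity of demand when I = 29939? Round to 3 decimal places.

0.534

At P = 54.8, I = 29939: Q = 1375.511.
Holding P constant, ∂Q/∂I = 8.49/(2√I) = 0.0245335.
η_I = (∂Q/∂I)·(I/Q) = 0.0245335 × (29939/1375.511) = 0.534.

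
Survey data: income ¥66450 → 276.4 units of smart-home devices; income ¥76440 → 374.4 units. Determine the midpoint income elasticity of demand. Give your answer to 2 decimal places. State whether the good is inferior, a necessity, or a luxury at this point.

ΔQ = 374.4 − 276.4 = 98; midpoint Q̄ = (276.4 + 374.4)/2 = 325.4.
ΔI = 76440 − 66450 = 9990; midpoint Ī = (66450 + 76440)/2 = 71445.
η = (ΔQ/Q̄) ÷ (ΔI/Ī) = (98/325.4) ÷ (9990/71445) = 2.15.
η > 1 ⇒ luxury.

2.15 (luxury)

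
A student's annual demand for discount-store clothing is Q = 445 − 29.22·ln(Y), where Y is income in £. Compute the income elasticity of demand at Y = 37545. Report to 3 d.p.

At Y = 37545: Q = 137.217.
dQ/dY = -29.22/Y = -0.000778266 at this income.
η = (dQ/dY)·(Y/Q) = -0.000778266 × (37545/137.217) = -0.213.

-0.213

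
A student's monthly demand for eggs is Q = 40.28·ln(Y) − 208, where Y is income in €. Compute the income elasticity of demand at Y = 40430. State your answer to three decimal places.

At Y = 40430: Q = 219.263.
dQ/dY = 40.28/Y = 0.00099629 at this income.
η = (dQ/dY)·(Y/Q) = 0.00099629 × (40430/219.263) = 0.184.

0.184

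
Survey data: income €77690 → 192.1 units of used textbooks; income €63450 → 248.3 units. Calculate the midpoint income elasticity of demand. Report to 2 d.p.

-1.26

ΔQ = 248.3 − 192.1 = 56.2; midpoint Q̄ = (192.1 + 248.3)/2 = 220.2.
ΔI = 63450 − 77690 = -14240; midpoint Ī = (77690 + 63450)/2 = 70570.
η = (ΔQ/Q̄) ÷ (ΔI/Ī) = (56.2/220.2) ÷ (-14240/70570) = -1.26.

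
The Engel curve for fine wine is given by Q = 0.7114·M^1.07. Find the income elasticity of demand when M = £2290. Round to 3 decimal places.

For Q = A·M^β the income elasticity is constant and equal to β.
Here β = 1.07, so η = 1.070.

1.070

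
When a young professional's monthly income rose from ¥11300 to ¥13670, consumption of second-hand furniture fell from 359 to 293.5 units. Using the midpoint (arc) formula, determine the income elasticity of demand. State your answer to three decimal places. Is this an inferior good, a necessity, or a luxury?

-1.058 (inferior good)

ΔQ = 293.5 − 359 = -65.5; midpoint Q̄ = (359 + 293.5)/2 = 326.25.
ΔI = 13670 − 11300 = 2370; midpoint Ī = (11300 + 13670)/2 = 12485.
η = (ΔQ/Q̄) ÷ (ΔI/Ī) = (-65.5/326.25) ÷ (2370/12485) = -1.058.
η < 0 ⇒ inferior good.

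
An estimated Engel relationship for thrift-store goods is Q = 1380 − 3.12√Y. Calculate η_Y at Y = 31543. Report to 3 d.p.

-0.335

At Y = 31543: Q = 825.877.
dQ/dY = -3.12/(2√Y) = -0.00878361 at this income.
η = (dQ/dY)·(Y/Q) = -0.00878361 × (31543/825.877) = -0.335.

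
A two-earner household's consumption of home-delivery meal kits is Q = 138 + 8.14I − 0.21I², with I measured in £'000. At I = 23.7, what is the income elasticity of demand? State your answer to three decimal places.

At I = 23.7: Q = 212.9631.
dQ/dI = 8.14 − 0.42I = -1.81400.
η = (dQ/dI)·(I/Q) = -1.81400 × (23.7/212.9631) = -0.202.

-0.202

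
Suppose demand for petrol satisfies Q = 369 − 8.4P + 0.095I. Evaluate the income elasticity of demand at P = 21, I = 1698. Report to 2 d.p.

At P = 21, I = 1698: Q = 353.910.
Holding P constant, ∂Q/∂I = 0.095.
η_I = (∂Q/∂I)·(I/Q) = 0.095 × (1698/353.910) = 0.46.

0.46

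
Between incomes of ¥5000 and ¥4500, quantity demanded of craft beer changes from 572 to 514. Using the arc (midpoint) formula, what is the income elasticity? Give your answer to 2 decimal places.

ΔQ = 514 − 572 = -58; midpoint Q̄ = (572 + 514)/2 = 543.
ΔI = 4500 − 5000 = -500; midpoint Ī = (5000 + 4500)/2 = 4750.
η = (ΔQ/Q̄) ÷ (ΔI/Ī) = (-58/543) ÷ (-500/4750) = 1.01.

1.01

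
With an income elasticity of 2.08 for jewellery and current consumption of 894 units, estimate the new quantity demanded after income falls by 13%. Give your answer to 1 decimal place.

%ΔQ ≈ η × %ΔI = 2.08 × (-13%) = -27.04%.
New Q ≈ 894 × (1 − 0.2704) = 652.3.

652.3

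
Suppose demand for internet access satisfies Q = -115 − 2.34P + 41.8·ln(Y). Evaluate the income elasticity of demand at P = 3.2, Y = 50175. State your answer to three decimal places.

0.127

At P = 3.2, Y = 50175: Q = 329.925.
Holding P constant, ∂Q/∂Y = 41.8/Y = 0.000833084.
η_Y = (∂Q/∂Y)·(Y/Q) = 0.000833084 × (50175/329.925) = 0.127.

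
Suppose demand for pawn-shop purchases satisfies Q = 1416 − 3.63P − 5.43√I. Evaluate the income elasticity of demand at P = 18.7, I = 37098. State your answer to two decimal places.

At P = 18.7, I = 37098: Q = 302.255.
Holding P constant, ∂Q/∂I = -5.43/(2√I) = -0.014096.
η_I = (∂Q/∂I)·(I/Q) = -0.014096 × (37098/302.255) = -1.73.

-1.73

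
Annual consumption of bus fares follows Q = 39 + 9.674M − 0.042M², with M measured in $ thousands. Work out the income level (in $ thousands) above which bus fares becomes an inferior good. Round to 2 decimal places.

115.17

dQ/dM = 9.674 − 0.084M.
The good is inferior where dQ/dM < 0. Setting dQ/dM = 0 gives M = 9.674 / 0.084 = 115.17.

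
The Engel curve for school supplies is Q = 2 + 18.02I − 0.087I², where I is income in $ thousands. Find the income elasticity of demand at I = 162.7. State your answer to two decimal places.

-2.65

At I = 162.7: Q = 630.8518.
dQ/dI = 18.02 − 0.174I = -10.28980.
η = (dQ/dI)·(I/Q) = -10.28980 × (162.7/630.8518) = -2.65.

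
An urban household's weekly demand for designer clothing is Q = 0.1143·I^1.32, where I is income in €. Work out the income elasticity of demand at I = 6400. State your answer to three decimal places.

1.320

For Q = A·I^β the income elasticity is constant and equal to β.
Here β = 1.32, so η = 1.320.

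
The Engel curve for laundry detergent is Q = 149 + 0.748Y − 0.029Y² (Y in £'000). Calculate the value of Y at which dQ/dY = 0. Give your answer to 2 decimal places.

dQ/dY = 0.748 − 0.058Y.
The good is inferior where dQ/dY < 0. Setting dQ/dY = 0 gives Y = 0.748 / 0.058 = 12.90.

12.90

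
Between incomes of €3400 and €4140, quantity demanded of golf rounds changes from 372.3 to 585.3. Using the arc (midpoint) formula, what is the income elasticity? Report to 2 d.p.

ΔQ = 585.3 − 372.3 = 213; midpoint Q̄ = (372.3 + 585.3)/2 = 478.8.
ΔI = 4140 − 3400 = 740; midpoint Ī = (3400 + 4140)/2 = 3770.
η = (ΔQ/Q̄) ÷ (ΔI/Ī) = (213/478.8) ÷ (740/3770) = 2.27.

2.27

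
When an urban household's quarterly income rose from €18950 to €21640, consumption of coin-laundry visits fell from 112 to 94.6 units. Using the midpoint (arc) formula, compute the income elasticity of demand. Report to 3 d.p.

-1.271

ΔQ = 94.6 − 112 = -17.4; midpoint Q̄ = (112 + 94.6)/2 = 103.3.
ΔI = 21640 − 18950 = 2690; midpoint Ī = (18950 + 21640)/2 = 20295.
η = (ΔQ/Q̄) ÷ (ΔI/Ī) = (-17.4/103.3) ÷ (2690/20295) = -1.271.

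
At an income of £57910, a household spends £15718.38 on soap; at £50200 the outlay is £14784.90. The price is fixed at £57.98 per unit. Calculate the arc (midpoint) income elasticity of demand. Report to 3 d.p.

With a constant price, Q₁ = 15718.38/57.98 = 271.100 and Q₂ = 14784.90/57.98 = 255.000 (equivalently, work directly with expenditure since P cancels).
Midpoint %ΔQ = (14784.90 − 15718.38)/15251.64 = -0.06121; midpoint %ΔI = (50200 − 57910)/54055 = -0.14263.
η = -0.06121 / -0.14263 = 0.429.

0.429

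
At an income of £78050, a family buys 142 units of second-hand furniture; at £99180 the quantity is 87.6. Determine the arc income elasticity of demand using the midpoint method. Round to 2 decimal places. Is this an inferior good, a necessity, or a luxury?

ΔQ = 87.6 − 142 = -54.4; midpoint Q̄ = (142 + 87.6)/2 = 114.8.
ΔI = 99180 − 78050 = 21130; midpoint Ī = (78050 + 99180)/2 = 88615.
η = (ΔQ/Q̄) ÷ (ΔI/Ī) = (-54.4/114.8) ÷ (21130/88615) = -1.99.
η < 0 ⇒ inferior good.

-1.99 (inferior good)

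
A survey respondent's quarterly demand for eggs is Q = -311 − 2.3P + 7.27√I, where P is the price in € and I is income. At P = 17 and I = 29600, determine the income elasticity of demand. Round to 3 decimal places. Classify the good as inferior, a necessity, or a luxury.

At P = 17, I = 29600: Q = 900.678.
Holding P constant, ∂Q/∂I = 7.27/(2√I) = 0.021128.
η_I = (∂Q/∂I)·(I/Q) = 0.021128 × (29600/900.678) = 0.694.
Since 0 < η < 1, this is a necessity.

0.694 (necessity)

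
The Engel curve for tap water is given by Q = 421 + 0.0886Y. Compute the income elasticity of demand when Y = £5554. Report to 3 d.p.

At Y = 5554: Q = 913.084.
dQ/dY = 0.0886.
η = (dQ/dY)·(Y/Q) = 0.0886 × (5554/913.084) = 0.539.

0.539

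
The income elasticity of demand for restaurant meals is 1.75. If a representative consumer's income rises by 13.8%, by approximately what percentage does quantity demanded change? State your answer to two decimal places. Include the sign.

%ΔQ ≈ η × %ΔI = 1.75 × 13.8% = 24.15%.

24.15%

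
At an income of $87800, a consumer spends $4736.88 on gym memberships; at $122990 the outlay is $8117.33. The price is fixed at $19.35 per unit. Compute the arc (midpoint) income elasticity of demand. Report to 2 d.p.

With a constant price, Q₁ = 4736.88/19.35 = 244.800 and Q₂ = 8117.33/19.35 = 419.500 (equivalently, work directly with expenditure since P cancels).
Midpoint %ΔQ = (8117.33 − 4736.88)/6427.11 = 0.52597; midpoint %ΔI = (122990 − 87800)/105395 = 0.33389.
η = 0.52597 / 0.33389 = 1.58.

1.58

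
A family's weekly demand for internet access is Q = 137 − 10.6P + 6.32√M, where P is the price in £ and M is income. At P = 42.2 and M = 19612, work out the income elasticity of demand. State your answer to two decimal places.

0.77

At P = 42.2, M = 19612: Q = 574.751.
Holding P constant, ∂Q/∂M = 6.32/(2√M) = 0.0225645.
η_M = (∂Q/∂M)·(M/Q) = 0.0225645 × (19612/574.751) = 0.77.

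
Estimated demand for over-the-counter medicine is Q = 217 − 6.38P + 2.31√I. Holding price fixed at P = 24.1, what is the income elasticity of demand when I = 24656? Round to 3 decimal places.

At P = 24.1, I = 24656: Q = 425.963.
Holding P constant, ∂Q/∂I = 2.31/(2√I) = 0.00735564.
η_I = (∂Q/∂I)·(I/Q) = 0.00735564 × (24656/425.963) = 0.426.

0.426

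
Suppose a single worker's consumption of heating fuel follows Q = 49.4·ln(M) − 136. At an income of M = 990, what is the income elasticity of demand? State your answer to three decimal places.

0.241

At M = 990: Q = 204.747.
dQ/dM = 49.4/M = 0.049899 at this income.
η = (dQ/dM)·(M/Q) = 0.049899 × (990/204.747) = 0.241.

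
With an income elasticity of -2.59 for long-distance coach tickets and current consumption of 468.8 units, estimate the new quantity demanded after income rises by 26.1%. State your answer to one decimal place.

%ΔQ ≈ η × %ΔI = -2.59 × 26.1% = -67.599%.
New Q ≈ 468.8 × (1 − 0.67599) = 151.9.

151.9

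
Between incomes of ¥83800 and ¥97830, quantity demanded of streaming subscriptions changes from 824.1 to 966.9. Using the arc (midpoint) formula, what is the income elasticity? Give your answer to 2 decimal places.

1.03

ΔQ = 966.9 − 824.1 = 142.8; midpoint Q̄ = (824.1 + 966.9)/2 = 895.5.
ΔI = 97830 − 83800 = 14030; midpoint Ī = (83800 + 97830)/2 = 90815.
η = (ΔQ/Q̄) ÷ (ΔI/Ī) = (142.8/895.5) ÷ (14030/90815) = 1.03.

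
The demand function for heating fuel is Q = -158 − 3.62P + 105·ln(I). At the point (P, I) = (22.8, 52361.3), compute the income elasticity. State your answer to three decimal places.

At P = 22.8, I = 52361.3: Q = 900.386.
Holding P constant, ∂Q/∂I = 105/I = 0.0020053.
η_I = (∂Q/∂I)·(I/Q) = 0.0020053 × (52361.3/900.386) = 0.117.

0.117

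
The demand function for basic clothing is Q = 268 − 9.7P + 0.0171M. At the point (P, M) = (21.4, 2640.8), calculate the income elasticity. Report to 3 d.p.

At P = 21.4, M = 2640.8: Q = 105.578.
Holding P constant, ∂Q/∂M = 0.0171.
η_M = (∂Q/∂M)·(M/Q) = 0.0171 × (2640.8/105.578) = 0.428.

0.428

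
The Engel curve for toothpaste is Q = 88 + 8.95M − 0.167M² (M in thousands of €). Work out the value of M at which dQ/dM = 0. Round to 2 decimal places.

26.80

dQ/dM = 8.95 − 0.334M.
The good is inferior where dQ/dM < 0. Setting dQ/dM = 0 gives M = 8.95 / 0.334 = 26.80.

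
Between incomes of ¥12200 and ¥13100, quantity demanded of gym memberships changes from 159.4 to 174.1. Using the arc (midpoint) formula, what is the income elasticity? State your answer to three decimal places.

ΔQ = 174.1 − 159.4 = 14.7; midpoint Q̄ = (159.4 + 174.1)/2 = 166.75.
ΔI = 13100 − 12200 = 900; midpoint Ī = (12200 + 13100)/2 = 12650.
η = (ΔQ/Q̄) ÷ (ΔI/Ī) = (14.7/166.75) ÷ (900/12650) = 1.239.

1.239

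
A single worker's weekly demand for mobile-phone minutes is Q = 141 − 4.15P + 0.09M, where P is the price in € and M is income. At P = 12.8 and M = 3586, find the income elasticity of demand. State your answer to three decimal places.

0.786

At P = 12.8, M = 3586: Q = 410.620.
Holding P constant, ∂Q/∂M = 0.09.
η_M = (∂Q/∂M)·(M/Q) = 0.09 × (3586/410.620) = 0.786.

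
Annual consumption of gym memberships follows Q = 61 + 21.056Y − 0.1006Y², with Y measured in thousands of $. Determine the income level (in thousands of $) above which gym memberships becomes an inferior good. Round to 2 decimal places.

104.65

dQ/dY = 21.056 − 0.2012Y.
The good is inferior where dQ/dY < 0. Setting dQ/dY = 0 gives Y = 21.056 / 0.2012 = 104.65.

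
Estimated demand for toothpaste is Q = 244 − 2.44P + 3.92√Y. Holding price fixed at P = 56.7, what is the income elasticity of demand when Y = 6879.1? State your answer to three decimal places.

At P = 56.7, Y = 6879.1: Q = 430.778.
Holding P constant, ∂Q/∂Y = 3.92/(2√Y) = 0.0236314.
η_Y = (∂Q/∂Y)·(Y/Q) = 0.0236314 × (6879.1/430.778) = 0.377.

0.377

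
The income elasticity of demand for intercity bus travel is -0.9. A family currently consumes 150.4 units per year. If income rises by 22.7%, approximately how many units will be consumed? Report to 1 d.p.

119.7

%ΔQ ≈ η × %ΔI = -0.9 × 22.7% = -20.43%.
New Q ≈ 150.4 × (1 − 0.2043) = 119.7.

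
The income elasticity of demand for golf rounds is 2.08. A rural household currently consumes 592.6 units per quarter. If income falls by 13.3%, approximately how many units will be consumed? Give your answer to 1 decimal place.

%ΔQ ≈ η × %ΔI = 2.08 × (-13.3%) = -27.664%.
New Q ≈ 592.6 × (1 − 0.27664) = 428.7.

428.7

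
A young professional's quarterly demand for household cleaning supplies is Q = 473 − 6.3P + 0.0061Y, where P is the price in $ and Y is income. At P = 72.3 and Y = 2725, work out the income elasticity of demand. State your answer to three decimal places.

At P = 72.3, Y = 2725: Q = 34.133.
Holding P constant, ∂Q/∂Y = 0.0061.
η_Y = (∂Q/∂Y)·(Y/Q) = 0.0061 × (2725/34.133) = 0.487.

0.487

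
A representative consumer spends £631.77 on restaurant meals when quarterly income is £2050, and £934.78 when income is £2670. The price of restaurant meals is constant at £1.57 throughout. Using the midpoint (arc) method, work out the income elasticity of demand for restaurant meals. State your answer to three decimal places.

With a constant price, Q₁ = 631.77/1.57 = 402.401 and Q₂ = 934.78/1.57 = 595.401 (equivalently, work directly with expenditure since P cancels).
Midpoint %ΔQ = (934.78 − 631.77)/783.28 = 0.38685; midpoint %ΔI = (2670 − 2050)/2360 = 0.26271.
η = 0.38685 / 0.26271 = 1.473.

1.473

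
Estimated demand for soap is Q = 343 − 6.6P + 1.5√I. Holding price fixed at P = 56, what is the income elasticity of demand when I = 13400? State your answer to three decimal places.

0.590

At P = 56, I = 13400: Q = 147.038.
Holding P constant, ∂Q/∂I = 1.5/(2√I) = 0.00647901.
η_I = (∂Q/∂I)·(I/Q) = 0.00647901 × (13400/147.038) = 0.590.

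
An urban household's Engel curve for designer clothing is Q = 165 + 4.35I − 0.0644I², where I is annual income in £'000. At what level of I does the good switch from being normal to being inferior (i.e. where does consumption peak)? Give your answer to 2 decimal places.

dQ/dI = 4.35 − 0.1288I.
The good is inferior where dQ/dI < 0. Setting dQ/dI = 0 gives I = 4.35 / 0.1288 = 33.77.

33.77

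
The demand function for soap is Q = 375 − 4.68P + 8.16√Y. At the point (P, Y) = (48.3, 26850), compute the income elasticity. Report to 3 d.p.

At P = 48.3, Y = 26850: Q = 1486.051.
Holding P constant, ∂Q/∂Y = 8.16/(2√Y) = 0.0248994.
η_Y = (∂Q/∂Y)·(Y/Q) = 0.0248994 × (26850/1486.051) = 0.450.

0.450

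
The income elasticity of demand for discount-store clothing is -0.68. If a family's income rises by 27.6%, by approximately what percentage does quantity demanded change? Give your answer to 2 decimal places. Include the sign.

-18.77%

%ΔQ ≈ η × %ΔI = -0.68 × 27.6% = -18.77%.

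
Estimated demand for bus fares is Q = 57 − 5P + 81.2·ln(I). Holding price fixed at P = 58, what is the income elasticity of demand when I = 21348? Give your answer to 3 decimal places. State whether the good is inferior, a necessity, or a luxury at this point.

At P = 58, I = 21348: Q = 576.460.
Holding P constant, ∂Q/∂I = 81.2/I = 0.00380364.
η_I = (∂Q/∂I)·(I/Q) = 0.00380364 × (21348/576.460) = 0.141.
Since 0 < η < 1, this is a necessity.

0.141 (necessity)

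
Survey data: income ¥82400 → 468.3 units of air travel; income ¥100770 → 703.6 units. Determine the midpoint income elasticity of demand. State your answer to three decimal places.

ΔQ = 703.6 − 468.3 = 235.3; midpoint Q̄ = (468.3 + 703.6)/2 = 585.95.
ΔI = 100770 − 82400 = 18370; midpoint Ī = (82400 + 100770)/2 = 91585.
η = (ΔQ/Q̄) ÷ (ΔI/Ī) = (235.3/585.95) ÷ (18370/91585) = 2.002.

2.002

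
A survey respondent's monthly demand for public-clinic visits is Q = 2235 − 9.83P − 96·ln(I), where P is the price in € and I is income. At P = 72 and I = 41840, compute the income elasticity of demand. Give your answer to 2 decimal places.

-0.19

At P = 72, I = 41840: Q = 505.646.
Holding P constant, ∂Q/∂I = -96/I = -0.00229446.
η_I = (∂Q/∂I)·(I/Q) = -0.00229446 × (41840/505.646) = -0.19.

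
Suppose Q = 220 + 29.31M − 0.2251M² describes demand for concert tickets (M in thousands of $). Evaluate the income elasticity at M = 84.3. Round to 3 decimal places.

-0.668

At M = 84.3: Q = 1091.1621.
dQ/dM = 29.31 − 0.4502M = -8.64186.
η = (dQ/dM)·(M/Q) = -8.64186 × (84.3/1091.1621) = -0.668.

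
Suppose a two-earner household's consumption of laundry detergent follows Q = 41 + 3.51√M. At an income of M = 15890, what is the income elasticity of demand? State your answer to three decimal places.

At M = 15890: Q = 483.455.
dQ/dM = 3.51/(2√M) = 0.0139224 at this income.
η = (dQ/dM)·(M/Q) = 0.0139224 × (15890/483.455) = 0.458.

0.458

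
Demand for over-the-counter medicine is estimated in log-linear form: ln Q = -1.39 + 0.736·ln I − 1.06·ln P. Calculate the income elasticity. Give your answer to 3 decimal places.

In a log-linear demand, the coefficient on ln I is the income elasticity.
So η = 0.736.

0.736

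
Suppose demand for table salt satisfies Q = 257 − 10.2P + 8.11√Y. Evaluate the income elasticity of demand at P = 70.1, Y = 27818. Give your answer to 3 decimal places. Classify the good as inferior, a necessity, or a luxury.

At P = 70.1, Y = 27818: Q = 894.625.
Holding P constant, ∂Q/∂Y = 8.11/(2√Y) = 0.0243124.
η_Y = (∂Q/∂Y)·(Y/Q) = 0.0243124 × (27818/894.625) = 0.756.
Since 0 < η < 1, this is a necessity.

0.756 (necessity)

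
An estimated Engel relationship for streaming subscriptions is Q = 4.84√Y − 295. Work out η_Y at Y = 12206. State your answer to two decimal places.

1.12

At Y = 12206: Q = 239.727.
dQ/dY = 4.84/(2√Y) = 0.0219043 at this income.
η = (dQ/dY)·(Y/Q) = 0.0219043 × (12206/239.727) = 1.12.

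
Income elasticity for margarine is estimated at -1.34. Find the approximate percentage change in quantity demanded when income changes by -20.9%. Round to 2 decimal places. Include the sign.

28.01%

%ΔQ ≈ η × %ΔI = -1.34 × (-20.9%) = 28.01%.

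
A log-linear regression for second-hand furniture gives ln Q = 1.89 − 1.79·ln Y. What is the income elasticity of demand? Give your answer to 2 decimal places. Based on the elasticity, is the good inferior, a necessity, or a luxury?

-1.79 (inferior good)

In a log-linear demand, the coefficient on ln Y is the income elasticity.
So η = -1.79.
η < 0 ⇒ inferior good.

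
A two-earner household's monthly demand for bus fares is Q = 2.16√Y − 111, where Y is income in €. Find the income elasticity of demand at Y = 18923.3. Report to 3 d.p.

At Y = 18923.3: Q = 186.134.
dQ/dY = 2.16/(2√Y) = 0.00785101 at this income.
η = (dQ/dY)·(Y/Q) = 0.00785101 × (18923.3/186.134) = 0.798.

0.798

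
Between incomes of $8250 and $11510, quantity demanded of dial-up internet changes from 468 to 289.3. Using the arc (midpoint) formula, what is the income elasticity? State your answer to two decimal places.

ΔQ = 289.3 − 468 = -178.7; midpoint Q̄ = (468 + 289.3)/2 = 378.65.
ΔI = 11510 − 8250 = 3260; midpoint Ī = (8250 + 11510)/2 = 9880.
η = (ΔQ/Q̄) ÷ (ΔI/Ī) = (-178.7/378.65) ÷ (3260/9880) = -1.43.

-1.43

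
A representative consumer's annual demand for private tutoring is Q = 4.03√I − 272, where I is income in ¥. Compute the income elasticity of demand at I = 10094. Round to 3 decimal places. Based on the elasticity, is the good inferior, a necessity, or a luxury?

At I = 10094: Q = 132.890.
dQ/dI = 4.03/(2√I) = 0.020056 at this income.
η = (dQ/dI)·(I/Q) = 0.020056 × (10094/132.890) = 1.523.
Since η > 1, the good is a luxury.

1.523 (luxury)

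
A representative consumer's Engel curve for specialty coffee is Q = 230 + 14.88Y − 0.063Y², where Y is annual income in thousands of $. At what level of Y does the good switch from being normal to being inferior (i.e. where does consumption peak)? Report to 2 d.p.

118.10

dQ/dY = 14.88 − 0.126Y.
The good is inferior where dQ/dY < 0. Setting dQ/dY = 0 gives Y = 14.88 / 0.126 = 118.10.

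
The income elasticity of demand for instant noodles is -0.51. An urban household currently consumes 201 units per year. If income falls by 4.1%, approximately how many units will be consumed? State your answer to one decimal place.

205.2

%ΔQ ≈ η × %ΔI = -0.51 × (-4.1%) = 2.091%.
New Q ≈ 201 × (1 + 0.02091) = 205.2.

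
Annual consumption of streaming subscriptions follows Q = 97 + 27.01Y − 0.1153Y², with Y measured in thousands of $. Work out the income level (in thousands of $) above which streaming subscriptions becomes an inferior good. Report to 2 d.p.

117.13

dQ/dY = 27.01 − 0.2306Y.
The good is inferior where dQ/dY < 0. Setting dQ/dY = 0 gives Y = 27.01 / 0.2306 = 117.13.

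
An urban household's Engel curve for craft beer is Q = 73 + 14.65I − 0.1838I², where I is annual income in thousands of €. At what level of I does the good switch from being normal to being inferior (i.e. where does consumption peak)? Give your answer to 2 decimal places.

dQ/dI = 14.65 − 0.3676I.
The good is inferior where dQ/dI < 0. Setting dQ/dI = 0 gives I = 14.65 / 0.3676 = 39.85.

39.85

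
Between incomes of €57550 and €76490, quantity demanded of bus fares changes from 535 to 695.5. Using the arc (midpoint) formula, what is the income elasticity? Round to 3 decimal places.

ΔQ = 695.5 − 535 = 160.5; midpoint Q̄ = (535 + 695.5)/2 = 615.25.
ΔI = 76490 − 57550 = 18940; midpoint Ī = (57550 + 76490)/2 = 67020.
η = (ΔQ/Q̄) ÷ (ΔI/Ī) = (160.5/615.25) ÷ (18940/67020) = 0.923.

0.923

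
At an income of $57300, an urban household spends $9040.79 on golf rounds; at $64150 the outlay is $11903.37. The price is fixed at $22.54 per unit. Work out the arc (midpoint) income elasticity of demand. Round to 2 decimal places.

With a constant price, Q₁ = 9040.79/22.54 = 401.100 and Q₂ = 11903.37/22.54 = 528.100 (equivalently, work directly with expenditure since P cancels).
Midpoint %ΔQ = (11903.37 − 9040.79)/10472.08 = 0.27335; midpoint %ΔI = (64150 − 57300)/60725 = 0.11280.
η = 0.27335 / 0.11280 = 2.42.

2.42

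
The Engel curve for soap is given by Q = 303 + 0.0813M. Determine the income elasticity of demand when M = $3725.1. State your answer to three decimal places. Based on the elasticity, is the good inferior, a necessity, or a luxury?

At M = 3725.1: Q = 605.851.
dQ/dM = 0.0813.
η = (dQ/dM)·(M/Q) = 0.0813 × (3725.1/605.851) = 0.500.
Since 0 < η < 1, the good is a necessity.

0.500 (necessity)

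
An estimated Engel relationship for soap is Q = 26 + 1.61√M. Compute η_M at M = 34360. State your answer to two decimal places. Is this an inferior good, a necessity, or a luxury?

0.46 (necessity)

At M = 34360: Q = 324.437.
dQ/dM = 1.61/(2√M) = 0.00434279 at this income.
η = (dQ/dM)·(M/Q) = 0.00434279 × (34360/324.437) = 0.46.
Since 0 < η < 1, the good is a necessity.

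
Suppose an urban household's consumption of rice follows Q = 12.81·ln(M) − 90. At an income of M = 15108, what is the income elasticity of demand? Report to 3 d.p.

At M = 15108: Q = 33.270.
dQ/dM = 12.81/M = 0.000847895 at this income.
η = (dQ/dM)·(M/Q) = 0.000847895 × (15108/33.270) = 0.385.

0.385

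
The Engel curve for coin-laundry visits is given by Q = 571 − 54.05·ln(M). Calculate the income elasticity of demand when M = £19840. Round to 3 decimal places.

At M = 19840: Q = 36.151.
dQ/dM = -54.05/M = -0.00272429 at this income.
η = (dQ/dM)·(M/Q) = -0.00272429 × (19840/36.151) = -1.495.

-1.495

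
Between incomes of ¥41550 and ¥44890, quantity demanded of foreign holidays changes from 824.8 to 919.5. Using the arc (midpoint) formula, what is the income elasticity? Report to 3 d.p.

1.405

ΔQ = 919.5 − 824.8 = 94.7; midpoint Q̄ = (824.8 + 919.5)/2 = 872.15.
ΔI = 44890 − 41550 = 3340; midpoint Ī = (41550 + 44890)/2 = 43220.
η = (ΔQ/Q̄) ÷ (ΔI/Ī) = (94.7/872.15) ÷ (3340/43220) = 1.405.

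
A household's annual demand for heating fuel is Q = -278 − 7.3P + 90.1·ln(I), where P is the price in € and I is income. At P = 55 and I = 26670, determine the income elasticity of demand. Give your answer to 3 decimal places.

0.377

At P = 55, I = 26670: Q = 238.736.
Holding P constant, ∂Q/∂I = 90.1/I = 0.00337833.
η_I = (∂Q/∂I)·(I/Q) = 0.00337833 × (26670/238.736) = 0.377.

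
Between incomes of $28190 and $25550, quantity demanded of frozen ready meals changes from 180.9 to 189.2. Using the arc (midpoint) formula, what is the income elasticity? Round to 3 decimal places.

ΔQ = 189.2 − 180.9 = 8.3; midpoint Q̄ = (180.9 + 189.2)/2 = 185.05.
ΔI = 25550 − 28190 = -2640; midpoint Ī = (28190 + 25550)/2 = 26870.
η = (ΔQ/Q̄) ÷ (ΔI/Ī) = (8.3/185.05) ÷ (-2640/26870) = -0.457.

-0.457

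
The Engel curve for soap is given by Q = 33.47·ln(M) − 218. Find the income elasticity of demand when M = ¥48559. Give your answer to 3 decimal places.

0.234

At M = 48559: Q = 143.159.
dQ/dM = 33.47/M = 0.000689265 at this income.
η = (dQ/dM)·(M/Q) = 0.000689265 × (48559/143.159) = 0.234.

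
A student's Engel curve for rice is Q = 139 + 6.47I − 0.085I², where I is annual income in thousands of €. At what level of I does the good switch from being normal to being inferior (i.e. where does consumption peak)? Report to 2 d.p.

38.06

dQ/dI = 6.47 − 0.17I.
The good is inferior where dQ/dI < 0. Setting dQ/dI = 0 gives I = 6.47 / 0.17 = 38.06.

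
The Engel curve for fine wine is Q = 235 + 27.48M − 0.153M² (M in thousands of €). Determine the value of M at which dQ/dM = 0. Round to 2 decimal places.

dQ/dM = 27.48 − 0.306M.
The good is inferior where dQ/dM < 0. Setting dQ/dM = 0 gives M = 27.48 / 0.306 = 89.80.

89.80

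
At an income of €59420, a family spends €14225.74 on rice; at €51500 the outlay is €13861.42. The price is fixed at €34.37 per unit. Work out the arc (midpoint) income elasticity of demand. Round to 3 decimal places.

0.182

With a constant price, Q₁ = 14225.74/34.37 = 413.900 and Q₂ = 13861.42/34.37 = 403.300 (equivalently, work directly with expenditure since P cancels).
Midpoint %ΔQ = (13861.42 − 14225.74)/14043.58 = -0.02594; midpoint %ΔI = (51500 − 59420)/55460 = -0.14281.
η = -0.02594 / -0.14281 = 0.182.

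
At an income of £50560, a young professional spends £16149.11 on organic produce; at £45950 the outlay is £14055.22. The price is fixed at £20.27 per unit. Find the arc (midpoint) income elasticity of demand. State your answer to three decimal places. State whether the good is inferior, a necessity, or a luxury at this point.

With a constant price, Q₁ = 16149.11/20.27 = 796.700 and Q₂ = 14055.22/20.27 = 693.400 (equivalently, work directly with expenditure since P cancels).
Midpoint %ΔQ = (14055.22 − 16149.11)/15102.17 = -0.13865; midpoint %ΔI = (45950 − 50560)/48255 = -0.09553.
η = -0.13865 / -0.09553 = 1.451.
η > 1 ⇒ luxury.

1.451 (luxury)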